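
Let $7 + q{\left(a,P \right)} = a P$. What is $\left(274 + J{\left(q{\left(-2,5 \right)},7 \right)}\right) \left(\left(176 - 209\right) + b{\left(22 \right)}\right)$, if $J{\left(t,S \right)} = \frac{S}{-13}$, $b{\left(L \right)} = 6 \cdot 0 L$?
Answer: $- \frac{117315}{13} \approx -9024.2$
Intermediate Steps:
$q{\left(a,P \right)} = -7 + P a$ ($q{\left(a,P \right)} = -7 + a P = -7 + P a$)
$b{\left(L \right)} = 0$ ($b{\left(L \right)} = 0 L = 0$)
$J{\left(t,S \right)} = - \frac{S}{13}$ ($J{\left(t,S \right)} = S \left(- \frac{1}{13}\right) = - \frac{S}{13}$)
$\left(274 + J{\left(q{\left(-2,5 \right)},7 \right)}\right) \left(\left(176 - 209\right) + b{\left(22 \right)}\right) = \left(274 - \frac{7}{13}\right) \left(\left(176 - 209\right) + 0\right) = \frac{3555 \left(-33 + 0\right)}{13} = \frac{3555}{13} \left(-33\right) = - \frac{117315}{13}$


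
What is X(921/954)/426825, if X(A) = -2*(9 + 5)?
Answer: -4/60975 ≈ -6.5601e-5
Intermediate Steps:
X(A) = -28 (X(A) = -2*14 = -28)
X(921/954)/426825 = -28/426825 = -28*1/426825 = -4/60975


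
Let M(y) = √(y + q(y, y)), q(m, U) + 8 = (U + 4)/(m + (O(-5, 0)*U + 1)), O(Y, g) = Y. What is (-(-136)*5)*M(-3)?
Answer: 680*I*√1846/13 ≈ 2247.4*I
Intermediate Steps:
q(m, U) = -8 + (4 + U)/(1 + m - 5*U) (q(m, U) = -8 + (U + 4)/(m + (-5*U + 1)) = -8 + (4 + U)/(m + (1 - 5*U)) = -8 + (4 + U)/(1 + m - 5*U))
M(y) = √(y + (-4 + 33*y)/(1 - 4*y)) (M(y) = √(y + (-4 - 8*y + 41*y)/(1 + y - 5*y)) = √(y + (-4 + 33*y)/(1 - 4*y)))
(-(-136)*5)*M(-3) = (-(-136)*5)*√((-4 + 33*(-3) - 3*(1 - 4*(-3)))/(1 - 4*(-3))) = (-34*(-20))*√((-4 - 99 - 3*(1 + 12))/(1 + 12)) = 680*√((-4 - 99 - 3*13)/13) = 680*√((-4 - 99 - 39)/13) = 680*√((1/13)*(-142)) = 680*√(-142/13) = 680*(I*√1846/13) = 680*I*√1846/13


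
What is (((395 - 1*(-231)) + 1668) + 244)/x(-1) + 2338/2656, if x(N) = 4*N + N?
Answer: -3364619/6640 ≈ -506.72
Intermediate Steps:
x(N) = 5*N
(((395 - 1*(-231)) + 1668) + 244)/x(-1) + 2338/2656 = (((395 - 1*(-231)) + 1668) + 244)/((5*(-1))) + 2338/2656 = (((395 + 231) + 1668) + 244)/(-5) + 2338*(1/2656) = ((626 + 1668) + 244)*(-1/5) + 1169/1328 = (2294 + 244)*(-1/5) + 1169/1328 = 2538*(-1/5) + 1169/1328 = -2538/5 + 1169/1328 = -3364619/6640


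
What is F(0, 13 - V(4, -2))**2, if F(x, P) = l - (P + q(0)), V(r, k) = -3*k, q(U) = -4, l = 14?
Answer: 121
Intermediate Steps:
F(x, P) = 18 - P (F(x, P) = 14 - (P - 4) = 14 - (-4 + P) = 14 + (4 - P) = 18 - P)
F(0, 13 - V(4, -2))**2 = (18 - (13 - (-3)*(-2)))**2 = (18 - (13 - 1*6))**2 = (18 - (13 - 6))**2 = (18 - 1*7)**2 = (18 - 7)**2 = 11**2 = 121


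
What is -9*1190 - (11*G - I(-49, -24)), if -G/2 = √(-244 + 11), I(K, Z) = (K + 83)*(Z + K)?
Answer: -13192 + 22*I*√233 ≈ -13192.0 + 335.82*I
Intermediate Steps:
I(K, Z) = (83 + K)*(K + Z)
G = -2*I*√233 (G = -2*√(-244 + 11) = -2*I*√233 ≈ -30.529*I)
-9*1190 - (11*G - I(-49, -24)) = -9*1190 - (11*(-2*I*√233) - ((-49)² + 83*(-49) + 83*(-24) - 49*(-24))) = -10710 - (-22*I*√233 - (2401 - 4067 - 1992 + 1176)) = -10710 - (-22*I*√233 - 1*(-2482)) = -10710 - (-22*I*√233 + 2482) = -10710 - (2482 - 22*I*√233) = -10710 + (-2482 + 22*I*√233) = -13192 + 22*I*√233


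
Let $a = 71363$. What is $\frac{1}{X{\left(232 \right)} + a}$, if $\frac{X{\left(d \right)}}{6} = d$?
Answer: $\frac{1}{72755} \approx 1.3745 \cdot 10^{-5}$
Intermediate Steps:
$X{\left(d \right)} = 6 d$
$\frac{1}{X{\left(232 \right)} + a} = \frac{1}{6 \cdot 232 + 71363} = \frac{1}{1392 + 71363} = \frac{1}{72755}$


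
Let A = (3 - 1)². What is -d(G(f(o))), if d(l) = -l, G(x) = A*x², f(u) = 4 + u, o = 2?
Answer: 144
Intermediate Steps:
A = 4 (A = 2² = 4)
G(x) = 4*x²
-d(G(f(o))) = -(-1)*4*(4 + 2)² = -(-1)*4*6² = -(-1)*4*36 = -(-1)*144 = -1*(-144) = 144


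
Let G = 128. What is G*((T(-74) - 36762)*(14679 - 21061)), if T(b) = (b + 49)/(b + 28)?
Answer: 690696596096/23 ≈ 3.0030e+10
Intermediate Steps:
T(b) = (49 + b)/(28 + b)
G*((T(-74) - 36762)*(14679 - 21061)) = 128*(((49 - 74)/(28 - 74) - 36762)*(14679 - 21061)) = 128*((-25/(-46) - 36762)*(-6382)) = 128*((-1/46*(-25) - 36762)*(-6382)) = 128*((25/46 - 36762)*(-6382)) = 128*(-1691027/46*(-6382)) = 128*(5396067157/23) = 690696596096/23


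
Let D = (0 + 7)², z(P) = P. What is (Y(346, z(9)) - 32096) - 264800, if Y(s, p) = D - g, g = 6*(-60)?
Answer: -296487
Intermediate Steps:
D = 49 (D = 7² = 49)
g = -360
Y(s, p) = 409 (Y(s, p) = 49 - 1*(-360) = 49 + 360 = 409)
(Y(346, z(9)) - 32096) - 264800 = (409 - 32096) - 264800 = -31687 - 264800 = -296487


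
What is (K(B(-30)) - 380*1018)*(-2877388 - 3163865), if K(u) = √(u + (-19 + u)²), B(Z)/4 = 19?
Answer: 2336998310520 - 30206265*√133 ≈ 2.3367e+12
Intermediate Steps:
B(Z) = 76 (B(Z) = 4*19 = 76)
(K(B(-30)) - 380*1018)*(-2877388 - 3163865) = (√(76 + (-19 + 76)²) - 380*1018)*(-2877388 - 3163865) = (√(76 + 57²) - 386840)*(-6041253) = (√(76 + 3249) - 386840)*(-6041253) = (√3325 - 386840)*(-6041253) = (5*√133 - 386840)*(-6041253) = (-386840 + 5*√133)*(-6041253) = 2336998310520 - 30206265*√133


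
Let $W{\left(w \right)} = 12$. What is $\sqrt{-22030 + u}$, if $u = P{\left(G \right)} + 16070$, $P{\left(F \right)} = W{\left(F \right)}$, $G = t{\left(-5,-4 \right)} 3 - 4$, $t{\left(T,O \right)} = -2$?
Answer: $2 i \sqrt{1487} \approx 77.123 i$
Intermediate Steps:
$G = -10$ ($G = \left(-2\right) 3 - 4 = -6 - 4 = -10$)
$P{\left(F \right)} = 12$
$u = 16082$ ($u = 12 + 16070 = 16082$)
$\sqrt{-22030 + u} = \sqrt{-22030 + 16082} = \sqrt{-5948} = 2 i \sqrt{1487}$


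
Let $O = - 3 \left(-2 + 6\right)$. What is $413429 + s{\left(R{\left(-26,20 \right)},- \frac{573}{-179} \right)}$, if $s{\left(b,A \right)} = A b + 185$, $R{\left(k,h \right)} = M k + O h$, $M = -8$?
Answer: $\frac{74018570}{179} \approx 4.1351 \cdot 10^{5}$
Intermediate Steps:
$O = -12$ ($O = \left(-3\right) 4 = -12$)
$R{\left(k,h \right)} = - 12 h - 8 k$ ($R{\left(k,h \right)} = - 8 k - 12 h = - 12 h - 8 k$)
$s{\left(b,A \right)} = 185 + A b$
$413429 + s{\left(R{\left(-26,20 \right)},- \frac{573}{-179} \right)} = 413429 + \left(185 + - \frac{573}{-179} \left(\left(-12\right) 20 - -208\right)\right) = 413429 + \left(185 + \left(-573\right) \left(- \frac{1}{179}\right) \left(-240 + 208\right)\right) = 413429 + \left(185 + \frac{573}{179} \left(-32\right)\right) = 413429 + \left(185 - \frac{18336}{179}\right) = 413429 + \frac{14779}{179} = \frac{74018570}{179}$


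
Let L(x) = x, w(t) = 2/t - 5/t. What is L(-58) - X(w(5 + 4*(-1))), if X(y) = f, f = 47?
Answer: -105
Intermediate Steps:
w(t) = -3/t
X(y) = 47
L(-58) - X(w(5 + 4*(-1))) = -58 - 1*47 = -58 - 47 = -105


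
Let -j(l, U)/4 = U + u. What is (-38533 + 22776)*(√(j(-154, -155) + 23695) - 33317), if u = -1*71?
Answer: 524975969 - 15757*√24599 ≈ 5.2250e+8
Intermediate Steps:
u = -71
j(l, U) = 284 - 4*U (j(l, U) = -4*(U - 71) = -4*(-71 + U) = 284 - 4*U)
(-38533 + 22776)*(√(j(-154, -155) + 23695) - 33317) = (-38533 + 22776)*(√((284 - 4*(-155)) + 23695) - 33317) = -15757*(√((284 + 620) + 23695) - 33317) = -15757*(√(904 + 23695) - 33317) = -15757*(√24599 - 33317) = -15757*(-33317 + √24599) = 524975969 - 15757*√24599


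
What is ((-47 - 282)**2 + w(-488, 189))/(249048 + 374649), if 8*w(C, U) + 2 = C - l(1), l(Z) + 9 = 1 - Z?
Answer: 865447/4989576 ≈ 0.17345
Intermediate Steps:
l(Z) = -8 - Z (l(Z) = -9 + (1 - Z) = -8 - Z)
w(C, U) = 7/8 + C/8 (w(C, U) = -1/4 + (C - (-8 - 1*1))/8 = -1/4 + (C - (-8 - 1))/8 = -1/4 + (C - 1*(-9))/8 = -1/4 + (C + 9)/8 = -1/4 + (9 + C)/8 = -1/4 + (9/8 + C/8) = 7/8 + C/8)
((-47 - 282)**2 + w(-488, 189))/(249048 + 374649) = ((-47 - 282)**2 + (7/8 + (1/8)*(-488)))/(249048 + 374649) = ((-329)**2 + (7/8 - 61))/623697 = (108241 - 481/8)*(1/623697) = (865447/8)*(1/623697) = 865447/4989576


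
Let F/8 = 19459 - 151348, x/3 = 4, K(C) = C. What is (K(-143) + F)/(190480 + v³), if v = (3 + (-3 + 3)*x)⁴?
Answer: -1055255/721921 ≈ -1.4617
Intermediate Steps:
x = 12 (x = 3*4 = 12)
F = -1055112 (F = 8*(19459 - 151348) = 8*(-131889) = -1055112)
v = 81 (v = (3 + (-3 + 3)*12)⁴ = (3 + 0*12)⁴ = (3 + 0)⁴ = 3⁴ = 81)
(K(-143) + F)/(190480 + v³) = (-143 - 1055112)/(190480 + 81³) = -1055255/(190480 + 531441) = -1055255/721921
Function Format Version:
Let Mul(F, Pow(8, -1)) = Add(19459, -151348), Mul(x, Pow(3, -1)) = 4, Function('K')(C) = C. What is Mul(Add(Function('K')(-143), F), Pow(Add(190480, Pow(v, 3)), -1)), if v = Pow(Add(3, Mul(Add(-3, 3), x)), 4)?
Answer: Rational(-1055255, 721921) ≈ -1.4617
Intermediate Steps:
x = 12 (x = Mul(3, 4) = 12)
F = -1055112 (F = Mul(8, Add(19459, -151348)) = Mul(8, -131889) = -1055112)
v = 81 (v = Pow(Add(3, Mul(Add(-3, 3), 12)), 4) = Pow(Add(3, Mul(0, 12)), 4) = Pow(Add(3, 0), 4) = Pow(3, 4) = 81)
Mul(Add(Function('K')(-143), F), Pow(Add(190480, Pow(v, 3)), -1)) = Mul(Add(-143, -1055112), Pow(Add(190480, Pow(81, 3)), -1)) = Mul(-1055255, Pow(Add(190480, 531441), -1)) = Mul(-1055255, Pow(721921, -1)) = Mul(-1055255, Rational(1, 721921)) = Rational(-1055255, 721921)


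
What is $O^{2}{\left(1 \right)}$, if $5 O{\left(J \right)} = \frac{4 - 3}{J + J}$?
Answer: $\frac{1}{100} \approx 0.01$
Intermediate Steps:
$O{\left(J \right)} = \frac{1}{10 J}$ ($O{\left(J \right)} = \frac{\left(4 - 3\right) \frac{1}{J + J}}{5} = \frac{1 \frac{1}{2 J}}{5} = \frac{\frac{1}{2} \frac{1}{J}}{5} = \frac{1}{10 J}$)
$O^{2}{\left(1 \right)} = \left(\frac{1}{10 \cdot 1}\right)^{2} = \left(\frac{1}{10} \cdot 1\right)^{2} = \left(\frac{1}{10}\right)^{2} = \frac{1}{100}$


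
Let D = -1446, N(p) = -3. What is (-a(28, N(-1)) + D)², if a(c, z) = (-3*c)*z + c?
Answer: 2979076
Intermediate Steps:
a(c, z) = c - 3*c*z (a(c, z) = -3*c*z + c = c - 3*c*z)
(-a(28, N(-1)) + D)² = (-28*(1 - 3*(-3)) - 1446)² = (-28*(1 + 9) - 1446)² = (-28*10 - 1446)² = (-1*280 - 1446)² = (-280 - 1446)² = (-1726)² = 2979076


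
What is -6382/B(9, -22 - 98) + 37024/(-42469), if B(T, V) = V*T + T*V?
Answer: 95532659/45866520 ≈ 2.0828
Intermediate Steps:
B(T, V) = 2*T*V (B(T, V) = T*V + T*V = 2*T*V)
-6382/B(9, -22 - 98) + 37024/(-42469) = -6382*1/(18*(-22 - 98)) + 37024/(-42469) = -6382/(2*9*(-120)) + 37024*(-1/42469) = -6382/(-2160) - 37024/42469 = -6382*(-1/2160) - 37024/42469 = 3191/1080 - 37024/42469 = 95532659/45866520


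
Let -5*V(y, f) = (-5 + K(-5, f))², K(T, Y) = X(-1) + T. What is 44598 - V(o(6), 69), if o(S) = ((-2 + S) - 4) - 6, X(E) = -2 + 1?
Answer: 223111/5 ≈ 44622.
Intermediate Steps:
X(E) = -1
o(S) = -12 + S (o(S) = (-6 + S) - 6 = -12 + S)
K(T, Y) = -1 + T
V(y, f) = -121/5 (V(y, f) = -(-5 + (-1 - 5))²/5 = -(-5 - 6)²/5 = -⅕*(-11)² = -⅕*121 = -121/5)
44598 - V(o(6), 69) = 44598 - 1*(-121/5) = 44598 + 121/5 = 223111/5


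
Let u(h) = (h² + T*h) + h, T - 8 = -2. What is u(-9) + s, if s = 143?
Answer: 161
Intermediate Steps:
T = 6 (T = 8 - 2 = 6)
u(h) = h² + 7*h (u(h) = (h² + 6*h) + h = h² + 7*h)
u(-9) + s = -9*(7 - 9) + 143 = -9*(-2) + 143 = 18 + 143 = 161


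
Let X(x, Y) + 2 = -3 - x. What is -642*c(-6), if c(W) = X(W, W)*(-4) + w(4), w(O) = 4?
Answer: 0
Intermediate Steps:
X(x, Y) = -5 - x (X(x, Y) = -2 + (-3 - x) = -5 - x)
c(W) = 24 + 4*W (c(W) = (-5 - W)*(-4) + 4 = (20 + 4*W) + 4 = 24 + 4*W)
-642*c(-6) = -642*(24 + 4*(-6)) = -642*(24 - 24) = -642*0 = 0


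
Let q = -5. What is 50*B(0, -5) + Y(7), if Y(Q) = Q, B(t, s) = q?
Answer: -243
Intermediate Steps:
B(t, s) = -5
50*B(0, -5) + Y(7) = 50*(-5) + 7 = -250 + 7 = -243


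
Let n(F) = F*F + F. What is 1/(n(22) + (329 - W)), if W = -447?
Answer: 1/1282 ≈ 0.00078003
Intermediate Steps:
n(F) = F + F² (n(F) = F² + F = F + F²)
1/(n(22) + (329 - W)) = 1/(22*(1 + 22) + (329 - 1*(-447))) = 1/(22*23 + (329 + 447)) = 1/(506 + 776) = 1/1282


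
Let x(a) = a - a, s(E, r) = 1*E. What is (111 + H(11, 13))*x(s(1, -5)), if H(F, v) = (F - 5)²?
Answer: 0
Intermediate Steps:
s(E, r) = E
x(a) = 0
H(F, v) = (-5 + F)²
(111 + H(11, 13))*x(s(1, -5)) = (111 + (-5 + 11)²)*0 = (111 + 6²)*0 = (111 + 36)*0 = 147*0 = 0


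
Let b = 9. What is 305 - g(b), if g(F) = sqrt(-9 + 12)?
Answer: 305 - sqrt(3) ≈ 303.27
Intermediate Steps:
g(F) = sqrt(3)
305 - g(b) = 305 - sqrt(3)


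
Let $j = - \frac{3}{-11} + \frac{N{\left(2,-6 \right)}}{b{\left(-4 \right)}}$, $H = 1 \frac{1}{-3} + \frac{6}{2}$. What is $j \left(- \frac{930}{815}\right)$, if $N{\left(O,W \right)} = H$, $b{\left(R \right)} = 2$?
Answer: $- \frac{3286}{1793} \approx -1.8327$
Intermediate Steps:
$H = \frac{8}{3}$ ($H = 1 \left(- \frac{1}{3}\right) + 6 \cdot \frac{1}{2} = - \frac{1}{3} + 3 = \frac{8}{3} \approx 2.6667$)
$N{\left(O,W \right)} = \frac{8}{3}$
$j = \frac{53}{33}$ ($j = - \frac{3}{-11} + \frac{8}{3 \cdot 2} = \left(-3\right) \left(- \frac{1}{11}\right) + \frac{8}{3} \cdot \frac{1}{2} = \frac{3}{11} + \frac{4}{3} = \frac{53}{33} \approx 1.6061$)
$j \left(- \frac{930}{815}\right) = \frac{53 \left(- \frac{930}{815}\right)}{33} = \frac{53 \left(\left(-930\right) \frac{1}{815}\right)}{33} = \frac{53}{33} \left(- \frac{186}{163}\right) = - \frac{3286}{1793}$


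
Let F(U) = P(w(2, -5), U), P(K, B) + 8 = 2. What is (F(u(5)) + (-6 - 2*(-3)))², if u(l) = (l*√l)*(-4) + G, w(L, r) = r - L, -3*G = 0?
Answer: 36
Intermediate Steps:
G = 0 (G = -⅓*0 = 0)
P(K, B) = -6 (P(K, B) = -8 + 2 = -6)
u(l) = -4*l^(3/2) (u(l) = (l*√l)*(-4) + 0 = l^(3/2)*(-4) + 0 = -4*l^(3/2) + 0 = -4*l^(3/2))
F(U) = -6
(F(u(5)) + (-6 - 2*(-3)))² = (-6 + (-6 - 2*(-3)))² = (-6 + (-6 + 6))² = (-6 + 0)² = (-6)² = 36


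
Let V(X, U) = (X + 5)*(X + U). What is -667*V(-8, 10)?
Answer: 4002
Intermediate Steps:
V(X, U) = (5 + X)*(U + X)
-667*V(-8, 10) = -667*((-8)² + 5*10 + 5*(-8) + 10*(-8)) = -667*(64 + 50 - 40 - 80) = -667*(-6) = 4002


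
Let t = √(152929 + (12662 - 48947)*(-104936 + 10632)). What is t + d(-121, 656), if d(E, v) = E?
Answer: -121 + √3421973569 ≈ 58377.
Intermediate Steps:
t = √3421973569 (t = √(152929 - 36285*(-94304)) = √(152929 + 3421820640) = √3421973569 ≈ 58498.)
t + d(-121, 656) = √3421973569 - 121 = -121 + √3421973569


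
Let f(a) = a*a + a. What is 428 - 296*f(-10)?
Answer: -26212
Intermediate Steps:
f(a) = a + a**2 (f(a) = a**2 + a = a + a**2)
428 - 296*f(-10) = 428 - (-2960)*(1 - 10) = 428 - (-2960)*(-9) = 428 - 296*90 = 428 - 26640 = -26212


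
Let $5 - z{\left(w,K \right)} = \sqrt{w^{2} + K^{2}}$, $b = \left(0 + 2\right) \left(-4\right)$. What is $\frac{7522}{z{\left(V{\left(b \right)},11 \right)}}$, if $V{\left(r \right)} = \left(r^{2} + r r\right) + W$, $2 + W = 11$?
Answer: $- \frac{7522}{3773} - \frac{7522 \sqrt{18890}}{18865} \approx -56.795$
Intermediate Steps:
$W = 9$ ($W = -2 + 11 = 9$)
$b = -8$ ($b = 2 \left(-4\right) = -8$)
$V{\left(r \right)} = 9 + 2 r^{2}$ ($V{\left(r \right)} = \left(r^{2} + r r\right) + 9 = \left(r^{2} + r^{2}\right) + 9 = 2 r^{2} + 9 = 9 + 2 r^{2}$)
$z{\left(w,K \right)} = 5 - \sqrt{K^{2} + w^{2}}$ ($z{\left(w,K \right)} = 5 - \sqrt{w^{2} + K^{2}} = 5 - \sqrt{K^{2} + w^{2}}$)
$\frac{7522}{z{\left(V{\left(b \right)},11 \right)}} = \frac{7522}{5 - \sqrt{11^{2} + \left(9 + 2 \left(-8\right)^{2}\right)^{2}}} = \frac{7522}{5 - \sqrt{121 + \left(9 + 2 \cdot 64\right)^{2}}} = \frac{7522}{5 - \sqrt{121 + \left(9 + 128\right)^{2}}} = \frac{7522}{5 - \sqrt{121 + 137^{2}}} = \frac{7522}{5 - \sqrt{121 + 18769}} = \frac{7522}{5 - \sqrt{18890}}$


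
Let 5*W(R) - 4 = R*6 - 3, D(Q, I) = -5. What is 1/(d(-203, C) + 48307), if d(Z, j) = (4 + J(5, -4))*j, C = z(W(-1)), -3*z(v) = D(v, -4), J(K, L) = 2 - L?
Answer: 3/144971 ≈ 2.0694e-5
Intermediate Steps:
W(R) = 1/5 + 6*R/5 (W(R) = 4/5 + (R*6 - 3)/5 = 4/5 + (6*R - 3)/5 = 4/5 + (-3 + 6*R)/5 = 4/5 + (-3/5 + 6*R/5) = 1/5 + 6*R/5)
z(v) = 5/3 (z(v) = -1/3*(-5) = 5/3)
C = 5/3 ≈ 1.6667
d(Z, j) = 10*j (d(Z, j) = (4 + (2 - 1*(-4)))*j = (4 + (2 + 4))*j = (4 + 6)*j = 10*j)
1/(d(-203, C) + 48307) = 1/(10*(5/3) + 48307) = 1/(50/3 + 48307) = 1/(144971/3) = 3/144971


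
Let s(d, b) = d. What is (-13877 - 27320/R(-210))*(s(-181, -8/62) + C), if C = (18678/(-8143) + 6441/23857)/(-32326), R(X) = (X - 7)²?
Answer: 106112325265322275646497/42244839226342102 ≈ 2.5118e+6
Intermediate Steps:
R(X) = (-7 + X)²
C = 56164569/897127550518 (C = (18678*(-1/8143) + 6441*(1/23857))*(-1/32326) = (-18678/8143 + 6441/23857)*(-1/32326) = -393151983/194267551*(-1/32326) = 56164569/897127550518 ≈ 6.2605e-5)
(-13877 - 27320/R(-210))*(s(-181, -8/62) + C) = (-13877 - 27320/(-7 - 210)²)*(-181 + 56164569/897127550518) = (-13877 - 27320/((-217)²))*(-162380030479189/897127550518) = (-13877 - 27320/47089)*(-162380030479189/897127550518) = -653481373/47089*(-162380030479189/897127550518) = 106112325265322275646497/42244839226342102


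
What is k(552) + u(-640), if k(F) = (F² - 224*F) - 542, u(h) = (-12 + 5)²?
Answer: 180563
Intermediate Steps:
u(h) = 49 (u(h) = (-7)² = 49)
k(F) = -542 + F² - 224*F
k(552) + u(-640) = (-542 + 552² - 224*552) + 49 = (-542 + 304704 - 123648) + 49 = 180514 + 49 = 180563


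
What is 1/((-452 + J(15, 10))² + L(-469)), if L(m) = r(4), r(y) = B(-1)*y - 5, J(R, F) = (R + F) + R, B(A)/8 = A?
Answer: 1/169707 ≈ 5.8925e-6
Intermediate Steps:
B(A) = 8*A
J(R, F) = F + 2*R (J(R, F) = (F + R) + R = F + 2*R)
r(y) = -5 - 8*y (r(y) = (8*(-1))*y - 5 = -8*y - 5 = -5 - 8*y)
L(m) = -37 (L(m) = -5 - 8*4 = -5 - 32 = -37)
1/((-452 + J(15, 10))² + L(-469)) = 1/((-452 + (10 + 2*15))² - 37) = 1/((-452 + (10 + 30))² - 37) = 1/((-452 + 40)² - 37) = 1/((-412)² - 37) = 1/(169744 - 37) = 1/169707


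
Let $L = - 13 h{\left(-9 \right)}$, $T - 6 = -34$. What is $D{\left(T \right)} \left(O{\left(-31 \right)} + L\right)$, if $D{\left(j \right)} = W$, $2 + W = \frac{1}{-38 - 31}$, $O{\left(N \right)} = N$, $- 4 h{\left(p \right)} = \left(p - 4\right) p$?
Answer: $- \frac{194183}{276} \approx -703.56$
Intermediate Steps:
$T = -28$ ($T = 6 - 34 = -28$)
$h{\left(p \right)} = - \frac{p \left(-4 + p\right)}{4}$ ($h{\left(p \right)} = - \frac{\left(p - 4\right) p}{4} = - \frac{\left(-4 + p\right) p}{4} = - \frac{p \left(-4 + p\right)}{4}$)
$L = \frac{1521}{4}$ ($L = - 13 \cdot \frac{1}{4} \left(-9\right) \left(4 - -9\right) = - 13 \cdot \frac{1}{4} \left(-9\right) \left(4 + 9\right) = - 13 \cdot \frac{1}{4} \left(-9\right) 13 = \left(-13\right) \left(- \frac{117}{4}\right) = \frac{1521}{4} \approx 380.25$)
$W = - \frac{139}{69}$ ($W = -2 + \frac{1}{-38 - 31} = -2 + \frac{1}{-69} = -2 - \frac{1}{69} = - \frac{139}{69} \approx -2.0145$)
$D{\left(j \right)} = - \frac{139}{69}$
$D{\left(T \right)} \left(O{\left(-31 \right)} + L\right) = - \frac{139 \left(-31 + \frac{1521}{4}\right)}{69} = \left(- \frac{139}{69}\right) \frac{1397}{4} = - \frac{194183}{276}$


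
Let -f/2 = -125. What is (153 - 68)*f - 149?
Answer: 21101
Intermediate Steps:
f = 250 (f = -2*(-125) = 250)
(153 - 68)*f - 149 = (153 - 68)*250 - 149 = 85*250 - 149 = 21250 - 149 = 21101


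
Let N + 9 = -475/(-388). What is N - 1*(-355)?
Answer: 134723/388 ≈ 347.22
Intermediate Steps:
N = -3017/388 (N = -9 - 475/(-388) = -9 - 475*(-1/388) = -9 + 475/388 = -3017/388 ≈ -7.7758)
N - 1*(-355) = -3017/388 - 1*(-355) = -3017/388 + 355 = 134723/388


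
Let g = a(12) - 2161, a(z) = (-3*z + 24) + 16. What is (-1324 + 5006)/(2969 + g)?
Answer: 263/58 ≈ 4.5345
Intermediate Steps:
a(z) = 40 - 3*z (a(z) = (24 - 3*z) + 16 = 40 - 3*z)
g = -2157 (g = (40 - 3*12) - 2161 = (40 - 36) - 2161 = 4 - 2161 = -2157)
(-1324 + 5006)/(2969 + g) = (-1324 + 5006)/(2969 - 2157) = 3682/812 = 3682*(1/812) = 263/58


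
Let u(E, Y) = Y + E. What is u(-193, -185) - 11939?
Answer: -12317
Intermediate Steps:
u(E, Y) = E + Y
u(-193, -185) - 11939 = (-193 - 185) - 11939 = -378 - 11939 = -12317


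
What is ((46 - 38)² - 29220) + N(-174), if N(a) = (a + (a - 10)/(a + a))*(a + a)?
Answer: 31212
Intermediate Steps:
N(a) = 2*a*(a + (-10 + a)/(2*a)) (N(a) = (a + (-10 + a)/((2*a)))*(2*a) = (a + (-10 + a)*(1/(2*a)))*(2*a) = (a + (-10 + a)/(2*a))*(2*a) = 2*a*(a + (-10 + a)/(2*a)))
((46 - 38)² - 29220) + N(-174) = ((46 - 38)² - 29220) + (-10 - 174 + 2*(-174)²) = (8² - 29220) + (-10 - 174 + 2*30276) = (64 - 29220) + (-10 - 174 + 60552) = -29156 + 60368 = 31212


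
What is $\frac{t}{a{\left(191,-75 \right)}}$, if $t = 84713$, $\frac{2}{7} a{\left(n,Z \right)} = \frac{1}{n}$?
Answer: $\frac{32360366}{7} \approx 4.6229 \cdot 10^{6}$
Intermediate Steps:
$a{\left(n,Z \right)} = \frac{7}{2 n}$
$\frac{t}{a{\left(191,-75 \right)}} = \frac{84713}{\frac{7}{2} \cdot \frac{1}{191}} = \frac{84713}{\frac{7}{382}} = 84713 \cdot \frac{382}{7} = \frac{32360366}{7}$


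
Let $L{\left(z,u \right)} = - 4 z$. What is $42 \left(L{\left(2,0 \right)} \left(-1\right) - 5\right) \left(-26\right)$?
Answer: $-3276$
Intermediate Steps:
$42 \left(L{\left(2,0 \right)} \left(-1\right) - 5\right) \left(-26\right) = 42 \left(\left(-4\right) 2 \left(-1\right) - 5\right) \left(-26\right) = 42 \left(\left(-8\right) \left(-1\right) - 5\right) \left(-26\right) = 42 \left(8 - 5\right) \left(-26\right) = 42 \cdot 3 \left(-26\right) = 126 \left(-26\right) = -3276$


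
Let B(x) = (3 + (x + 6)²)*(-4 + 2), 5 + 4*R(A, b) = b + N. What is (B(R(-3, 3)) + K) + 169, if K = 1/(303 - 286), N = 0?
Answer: 3487/34 ≈ 102.56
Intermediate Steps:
K = 1/17 ≈ 0.058824
R(A, b) = -5/4 + b/4 (R(A, b) = -5/4 + (b + 0)/4 = -5/4 + b/4)
B(x) = -6 - 2*(6 + x)² (B(x) = (3 + (6 + x)²)*(-2) = -6 - 2*(6 + x)²)
(B(R(-3, 3)) + K) + 169 = ((-6 - 2*(6 + (-5/4 + (¼)*3))²) + 1/17) + 169 = ((-6 - 2*(6 + (-5/4 + ¾))²) + 1/17) + 169 = ((-6 - 2*(6 - ½)²) + 1/17) + 169 = ((-6 - 2*(11/2)²) + 1/17) + 169 = ((-6 - 2*121/4) + 1/17) + 169 = ((-6 - 121/2) + 1/17) + 169 = (-133/2 + 1/17) + 169 = -2259/34 + 169 = 3487/34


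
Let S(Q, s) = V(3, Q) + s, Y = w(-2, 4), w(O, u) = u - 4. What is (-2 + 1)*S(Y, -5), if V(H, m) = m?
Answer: 5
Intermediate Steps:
w(O, u) = -4 + u
Y = 0 (Y = -4 + 4 = 0)
S(Q, s) = Q + s
(-2 + 1)*S(Y, -5) = (-2 + 1)*(0 - 5) = -1*(-5) = 5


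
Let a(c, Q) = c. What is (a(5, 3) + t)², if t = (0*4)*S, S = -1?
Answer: 25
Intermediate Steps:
t = 0 (t = (0*4)*(-1) = 0*(-1) = 0)
(a(5, 3) + t)² = (5 + 0)² = 5² = 25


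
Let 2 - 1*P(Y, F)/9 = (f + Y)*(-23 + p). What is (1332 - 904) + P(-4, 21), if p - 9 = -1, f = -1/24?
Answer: -797/8 ≈ -99.625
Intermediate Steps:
f = -1/24 (f = -1*1/24 = -1/24 ≈ -0.041667)
p = 8 (p = 9 - 1 = 8)
P(Y, F) = 99/8 + 135*Y (P(Y, F) = 18 - 9*(-1/24 + Y)*(-23 + 8) = 18 - 9*(-1/24 + Y)*(-15) = 18 - 9*(5/8 - 15*Y) = 18 + (-45/8 + 135*Y) = 99/8 + 135*Y)
(1332 - 904) + P(-4, 21) = (1332 - 904) + (99/8 + 135*(-4)) = 428 + (99/8 - 540) = 428 - 4221/8 = -797/8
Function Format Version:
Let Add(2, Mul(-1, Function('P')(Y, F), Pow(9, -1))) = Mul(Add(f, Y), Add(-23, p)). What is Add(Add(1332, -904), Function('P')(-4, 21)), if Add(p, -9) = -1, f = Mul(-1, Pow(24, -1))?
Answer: Rational(-797, 8) ≈ -99.625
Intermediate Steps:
f = Rational(-1, 24) (f = Mul(-1, Rational(1, 24)) = Rational(-1, 24) ≈ -0.041667)
p = 8 (p = Add(9, -1) = 8)
Function('P')(Y, F) = Add(Rational(99, 8), Mul(135, Y)) (Function('P')(Y, F) = Add(18, Mul(-9, Mul(Add(Rational(-1, 24), Y), Add(-23, 8)))) = Add(18, Mul(-9, Mul(Add(Rational(-1, 24), Y), -15))) = Add(18, Mul(-9, Add(Rational(5, 8), Mul(-15, Y)))) = Add(18, Add(Rational(-45, 8), Mul(135, Y))) = Add(Rational(99, 8), Mul(135, Y)))
Add(Add(1332, -904), Function('P')(-4, 21)) = Add(Add(1332, -904), Add(Rational(99, 8), Mul(135, -4))) = Add(428, Add(Rational(99, 8), -540)) = Add(428, Rational(-4221, 8)) = Rational(-797, 8)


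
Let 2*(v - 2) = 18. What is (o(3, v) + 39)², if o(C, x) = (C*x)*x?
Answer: 161604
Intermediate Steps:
v = 11 (v = 2 + (½)*18 = 2 + 9 = 11)
o(C, x) = C*x²
(o(3, v) + 39)² = (3*11² + 39)² = (3*121 + 39)² = (363 + 39)² = 402² = 161604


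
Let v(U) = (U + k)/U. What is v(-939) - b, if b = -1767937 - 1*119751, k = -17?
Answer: 1772539988/939 ≈ 1.8877e+6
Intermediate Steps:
v(U) = (-17 + U)/U (v(U) = (U - 17)/U = (-17 + U)/U)
b = -1887688 (b = -1767937 - 119751 = -1887688)
v(-939) - b = (-17 - 939)/(-939) - 1*(-1887688) = -1/939*(-956) + 1887688 = 956/939 + 1887688 = 1772539988/939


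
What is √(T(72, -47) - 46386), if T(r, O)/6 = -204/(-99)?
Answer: I*√5611210/11 ≈ 215.35*I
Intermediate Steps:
T(r, O) = 136/11 (T(r, O) = 6*(-204/(-99)) = 6*(-204*(-1/99)) = 6*(68/33) = 136/11)
√(T(72, -47) - 46386) = √(136/11 - 46386) = √(-510110/11) = I*√5611210/11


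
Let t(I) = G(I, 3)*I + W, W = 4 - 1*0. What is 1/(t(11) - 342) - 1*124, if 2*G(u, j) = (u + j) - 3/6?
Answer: -130824/1055 ≈ -124.00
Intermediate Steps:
W = 4 (W = 4 + 0 = 4)
G(u, j) = -¼ + j/2 + u/2 (G(u, j) = ((u + j) - 3/6)/2 = ((j + u) - 3*⅙)/2 = ((j + u) - ½)/2 = (-½ + j + u)/2 = -¼ + j/2 + u/2)
t(I) = 4 + I*(5/4 + I/2) (t(I) = (-¼ + (½)*3 + I/2)*I + 4 = (-¼ + 3/2 + I/2)*I + 4 = (5/4 + I/2)*I + 4 = I*(5/4 + I/2) + 4 = 4 + I*(5/4 + I/2))
1/(t(11) - 342) - 1*124 = 1/((4 + (¼)*11*(5 + 2*11)) - 342) - 1*124 = 1/((4 + (¼)*11*(5 + 22)) - 342) - 124 = 1/((4 + (¼)*11*27) - 342) - 124 = 1/((4 + 297/4) - 342) - 124 = 1/(313/4 - 342) - 124 = 1/(-1055/4) - 124 = -4/1055 - 124 = -130824/1055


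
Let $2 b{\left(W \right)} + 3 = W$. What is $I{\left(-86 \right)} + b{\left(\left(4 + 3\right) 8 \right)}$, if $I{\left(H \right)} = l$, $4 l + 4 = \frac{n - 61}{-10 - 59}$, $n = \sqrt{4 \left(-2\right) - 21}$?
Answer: $\frac{7099}{276} - \frac{i \sqrt{29}}{276} \approx 25.721 - 0.019511 i$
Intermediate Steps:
$n = i \sqrt{29}$ ($n = \sqrt{-8 - 21} = \sqrt{-29} = i \sqrt{29} \approx 5.3852 i$)
$l = - \frac{215}{276} - \frac{i \sqrt{29}}{276}$ ($l = -1 + \frac{\left(i \sqrt{29} - 61\right) \frac{1}{-10 - 59}}{4} = -1 + \frac{\left(-61 + i \sqrt{29}\right) \frac{1}{-69}}{4} = -1 + \frac{\left(-61 + i \sqrt{29}\right) \left(- \frac{1}{69}\right)}{4} = -1 + \frac{\frac{61}{69} - \frac{i \sqrt{29}}{69}}{4} = -1 + \left(\frac{61}{276} - \frac{i \sqrt{29}}{276}\right) = - \frac{215}{276} - \frac{i \sqrt{29}}{276} \approx -0.77899 - 0.019511 i$)
$I{\left(H \right)} = - \frac{215}{276} - \frac{i \sqrt{29}}{276}$
$b{\left(W \right)} = - \frac{3}{2} + \frac{W}{2}$
$I{\left(-86 \right)} + b{\left(\left(4 + 3\right) 8 \right)} = \left(- \frac{215}{276} - \frac{i \sqrt{29}}{276}\right) - \left(\frac{3}{2} - \frac{\left(4 + 3\right) 8}{2}\right) = \left(- \frac{215}{276} - \frac{i \sqrt{29}}{276}\right) - \left(\frac{3}{2} - \frac{7 \cdot 8}{2}\right) = \left(- \frac{215}{276} - \frac{i \sqrt{29}}{276}\right) + \left(- \frac{3}{2} + \frac{1}{2} \cdot 56\right) = \left(- \frac{215}{276} - \frac{i \sqrt{29}}{276}\right) + \left(- \frac{3}{2} + 28\right) = \left(- \frac{215}{276} - \frac{i \sqrt{29}}{276}\right) + \frac{53}{2} = \frac{7099}{276} - \frac{i \sqrt{29}}{276}$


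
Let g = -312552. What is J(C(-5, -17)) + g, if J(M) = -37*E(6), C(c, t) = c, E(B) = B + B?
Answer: -312996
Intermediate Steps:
E(B) = 2*B
J(M) = -444 (J(M) = -74*6 = -37*12 = -444)
J(C(-5, -17)) + g = -444 - 312552 = -312996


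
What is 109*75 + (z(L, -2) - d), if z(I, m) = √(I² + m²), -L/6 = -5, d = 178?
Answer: 7997 + 2*√226 ≈ 8027.1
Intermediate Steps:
L = 30 (L = -6*(-5) = 30)
109*75 + (z(L, -2) - d) = 109*75 + (√(30² + (-2)²) - 1*178) = 8175 + (√(900 + 4) - 178) = 8175 + (√904 - 178) = 8175 + (2*√226 - 178) = 8175 + (-178 + 2*√226) = 7997 + 2*√226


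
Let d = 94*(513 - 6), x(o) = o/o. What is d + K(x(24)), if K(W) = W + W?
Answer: 47660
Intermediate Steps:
x(o) = 1
d = 47658 (d = 94*507 = 47658)
K(W) = 2*W
d + K(x(24)) = 47658 + 2*1 = 47658 + 2 = 47660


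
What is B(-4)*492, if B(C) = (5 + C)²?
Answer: 492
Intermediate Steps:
B(-4)*492 = (5 - 4)²*492 = 1²*492 = 1*492 = 492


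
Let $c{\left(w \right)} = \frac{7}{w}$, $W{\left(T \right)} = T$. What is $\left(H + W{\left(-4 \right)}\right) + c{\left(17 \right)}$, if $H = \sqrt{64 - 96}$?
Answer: $- \frac{61}{17} + 4 i \sqrt{2} \approx -3.5882 + 5.6569 i$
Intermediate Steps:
$H = 4 i \sqrt{2}$ ($H = \sqrt{-32} = 4 i \sqrt{2} \approx 5.6569 i$)
$\left(H + W{\left(-4 \right)}\right) + c{\left(17 \right)} = \left(4 i \sqrt{2} - 4\right) + \frac{7}{17} = \left(-4 + 4 i \sqrt{2}\right) + 7 \cdot \frac{1}{17} = \left(-4 + 4 i \sqrt{2}\right) + \frac{7}{17} = - \frac{61}{17} + 4 i \sqrt{2}$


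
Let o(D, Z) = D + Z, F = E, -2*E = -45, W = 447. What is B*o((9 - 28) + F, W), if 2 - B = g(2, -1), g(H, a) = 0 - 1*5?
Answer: 6307/2 ≈ 3153.5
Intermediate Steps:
g(H, a) = -5 (g(H, a) = 0 - 5 = -5)
E = 45/2 (E = -½*(-45) = 45/2 ≈ 22.500)
F = 45/2 ≈ 22.500
B = 7 (B = 2 - 1*(-5) = 2 + 5 = 7)
B*o((9 - 28) + F, W) = 7*(((9 - 28) + 45/2) + 447) = 7*((-19 + 45/2) + 447) = 7*(7/2 + 447) = 7*(901/2) = 6307/2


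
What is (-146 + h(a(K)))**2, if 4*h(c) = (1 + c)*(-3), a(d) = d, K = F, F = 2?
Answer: 351649/16 ≈ 21978.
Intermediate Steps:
K = 2
h(c) = -3/4 - 3*c/4 (h(c) = ((1 + c)*(-3))/4 = (-3 - 3*c)/4 = -3/4 - 3*c/4)
(-146 + h(a(K)))**2 = (-146 + (-3/4 - 3/4*2))**2 = (-146 + (-3/4 - 3/2))**2 = (-146 - 9/4)**2 = (-593/4)**2 = 351649/16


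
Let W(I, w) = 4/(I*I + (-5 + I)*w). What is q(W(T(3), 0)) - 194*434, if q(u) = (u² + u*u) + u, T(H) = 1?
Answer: -84160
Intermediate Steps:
W(I, w) = 4/(I² + w*(-5 + I))
q(u) = u + 2*u² (q(u) = (u² + u²) + u = 2*u² + u = u + 2*u²)
q(W(T(3), 0)) - 194*434 = (4/(1² - 5*0 + 1*0))*(1 + 2*(4/(1² - 5*0 + 1*0))) - 194*434 = (4/(1 + 0 + 0))*(1 + 2*(4/(1 + 0 + 0))) - 84196 = (4/1)*(1 + 2*(4/1)) - 84196 = (4*1)*(1 + 2*(4*1)) - 84196 = 4*(1 + 2*4) - 84196 = 4*(1 + 8) - 84196 = 4*9 - 84196 = 36 - 84196 = -84160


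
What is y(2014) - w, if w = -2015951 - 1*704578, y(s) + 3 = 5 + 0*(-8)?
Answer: 2720531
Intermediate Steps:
y(s) = 2 (y(s) = -3 + (5 + 0*(-8)) = -3 + (5 + 0) = -3 + 5 = 2)
w = -2720529 (w = -2015951 - 704578 = -2720529)
y(2014) - w = 2 - 1*(-2720529) = 2 + 2720529 = 2720531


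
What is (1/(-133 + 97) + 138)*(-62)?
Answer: -153977/18 ≈ -8554.3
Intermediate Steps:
(1/(-133 + 97) + 138)*(-62) = (1/(-36) + 138)*(-62) = (-1/36 + 138)*(-62) = (4967/36)*(-62) = -153977/18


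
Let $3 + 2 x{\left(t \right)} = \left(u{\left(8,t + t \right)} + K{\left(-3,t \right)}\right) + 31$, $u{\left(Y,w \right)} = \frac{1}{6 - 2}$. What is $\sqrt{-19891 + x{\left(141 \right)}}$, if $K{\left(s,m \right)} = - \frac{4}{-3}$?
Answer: $\frac{i \sqrt{2862174}}{12} \approx 140.98 i$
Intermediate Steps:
$K{\left(s,m \right)} = \frac{4}{3}$ ($K{\left(s,m \right)} = \left(-4\right) \left(- \frac{1}{3}\right) = \frac{4}{3}$)
$u{\left(Y,w \right)} = \frac{1}{4}$
$x{\left(t \right)} = \frac{355}{24}$ ($x{\left(t \right)} = - \frac{3}{2} + \frac{\left(\frac{1}{4} + \frac{4}{3}\right) + 31}{2} = - \frac{3}{2} + \frac{\frac{19}{12} + 31}{2} = - \frac{3}{2} + \frac{1}{2} \cdot \frac{391}{12} = - \frac{3}{2} + \frac{391}{24} = \frac{355}{24}$)
$\sqrt{-19891 + x{\left(141 \right)}} = \sqrt{-19891 + \frac{355}{24}} = \sqrt{- \frac{477029}{24}} = \frac{i \sqrt{2862174}}{12}$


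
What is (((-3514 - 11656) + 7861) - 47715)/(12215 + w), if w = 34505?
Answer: -3439/2920 ≈ -1.1777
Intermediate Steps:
(((-3514 - 11656) + 7861) - 47715)/(12215 + w) = (((-3514 - 11656) + 7861) - 47715)/(12215 + 34505) = ((-15170 + 7861) - 47715)/46720 = (-7309 - 47715)*(1/46720) = -55024*1/46720 = -3439/2920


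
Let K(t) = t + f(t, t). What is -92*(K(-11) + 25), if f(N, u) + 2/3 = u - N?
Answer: -3680/3 ≈ -1226.7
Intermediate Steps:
f(N, u) = -⅔ + u - N (f(N, u) = -⅔ + (u - N) = -⅔ + u - N)
K(t) = -⅔ + t (K(t) = t + (-⅔ + t - t) = t - ⅔ = -⅔ + t)
-92*(K(-11) + 25) = -92*((-⅔ - 11) + 25) = -92*(-35/3 + 25) = -92*40/3 = -3680/3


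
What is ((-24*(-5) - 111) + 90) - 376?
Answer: -277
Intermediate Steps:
((-24*(-5) - 111) + 90) - 376 = ((120 - 111) + 90) - 376 = (9 + 90) - 376 = 99 - 376 = -277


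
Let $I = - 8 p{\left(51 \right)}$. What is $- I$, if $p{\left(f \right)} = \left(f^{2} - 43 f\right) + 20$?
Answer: $3424$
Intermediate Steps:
$p{\left(f \right)} = 20 + f^{2} - 43 f$
$I = -3424$ ($I = - 8 \left(20 + 51^{2} - 2193\right) = - 8 \left(20 + 2601 - 2193\right) = \left(-8\right) 428 = -3424$)
$- I = \left(-1\right) \left(-3424\right) = 3424$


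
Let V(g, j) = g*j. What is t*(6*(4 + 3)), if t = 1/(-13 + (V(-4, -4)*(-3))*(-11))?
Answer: 42/515 ≈ 0.081553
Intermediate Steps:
t = 1/515 (t = 1/(-13 + (-4*(-4)*(-3))*(-11)) = 1/(-13 + (16*(-3))*(-11)) = 1/(-13 - 48*(-11)) = 1/(-13 + 528) = 1/515 ≈ 0.0019417)
t*(6*(4 + 3)) = (6*(4 + 3))/515 = (6*7)/515 = (1/515)*42 = 42/515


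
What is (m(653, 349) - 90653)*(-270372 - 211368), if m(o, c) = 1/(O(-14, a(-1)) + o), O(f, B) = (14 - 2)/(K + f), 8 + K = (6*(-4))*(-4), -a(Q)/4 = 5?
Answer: 1055401297884360/24167 ≈ 4.3671e+10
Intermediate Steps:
a(Q) = -20 (a(Q) = -4*5 = -20)
K = 88 (K = -8 + (6*(-4))*(-4) = -8 - 24*(-4) = -8 + 96 = 88)
O(f, B) = 12/(88 + f) (O(f, B) = (14 - 2)/(88 + f) = 12/(88 + f))
m(o, c) = 1/(6/37 + o) (m(o, c) = 1/(12/(88 - 14) + o) = 1/(12/74 + o) = 1/(12*(1/74) + o) = 1/(6/37 + o))
(m(653, 349) - 90653)*(-270372 - 211368) = (37/(6 + 37*653) - 90653)*(-270372 - 211368) = (37/(6 + 24161) - 90653)*(-481740) = (37/24167 - 90653)*(-481740) = -2190811014/24167*(-481740) = 1055401297884360/24167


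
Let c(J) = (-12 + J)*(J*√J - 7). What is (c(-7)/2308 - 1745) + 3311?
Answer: 3614461/2308 + 133*I*√7/2308 ≈ 1566.1 + 0.15246*I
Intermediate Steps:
c(J) = (-12 + J)*(-7 + J^(3/2)) (c(J) = (-12 + J)*(J^(3/2) - 7) = (-12 + J)*(-7 + J^(3/2)))
(c(-7)/2308 - 1745) + 3311 = ((84 + (-7)^(5/2) - (-84)*I*√7 - 7*(-7))/2308 - 1745) + 3311 = ((84 + 49*I*√7 - (-84)*I*√7 + 49)*(1/2308) - 1745) + 3311 = ((84 + 49*I*√7 + 84*I*√7 + 49)*(1/2308) - 1745) + 3311 = ((133 + 133*I*√7)*(1/2308) - 1745) + 3311 = ((133/2308 + 133*I*√7/2308) - 1745) + 3311 = (-4027327/2308 + 133*I*√7/2308) + 3311 = 3614461/2308 + 133*I*√7/2308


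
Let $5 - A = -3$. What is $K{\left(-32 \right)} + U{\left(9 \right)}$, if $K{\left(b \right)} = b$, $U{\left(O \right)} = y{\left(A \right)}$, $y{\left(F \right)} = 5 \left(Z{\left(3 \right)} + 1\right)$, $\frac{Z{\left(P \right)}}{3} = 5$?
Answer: $48$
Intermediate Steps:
$Z{\left(P \right)} = 15$ ($Z{\left(P \right)} = 3 \cdot 5 = 15$)
$A = 8$ ($A = 5 - -3 = 5 + 3 = 8$)
$y{\left(F \right)} = 80$ ($y{\left(F \right)} = 5 \left(15 + 1\right) = 5 \cdot 16 = 80$)
$U{\left(O \right)} = 80$
$K{\left(-32 \right)} + U{\left(9 \right)} = -32 + 80 = 48$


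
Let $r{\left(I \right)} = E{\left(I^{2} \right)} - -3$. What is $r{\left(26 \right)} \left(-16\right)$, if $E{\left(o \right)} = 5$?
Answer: $-128$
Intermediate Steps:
$r{\left(I \right)} = 8$ ($r{\left(I \right)} = 5 - -3 = 5 + 3 = 8$)
$r{\left(26 \right)} \left(-16\right) = 8 \left(-16\right) = -128$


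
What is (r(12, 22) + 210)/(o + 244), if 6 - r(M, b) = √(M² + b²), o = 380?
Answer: 9/26 - √157/312 ≈ 0.30599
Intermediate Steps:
r(M, b) = 6 - √(M² + b²)
(r(12, 22) + 210)/(o + 244) = ((6 - √(12² + 22²)) + 210)/(380 + 244) = ((6 - √(144 + 484)) + 210)/624 = ((6 - √628) + 210)*(1/624) = ((6 - 2*√157) + 210)*(1/624) = (216 - 2*√157)*(1/624) = 9/26 - √157/312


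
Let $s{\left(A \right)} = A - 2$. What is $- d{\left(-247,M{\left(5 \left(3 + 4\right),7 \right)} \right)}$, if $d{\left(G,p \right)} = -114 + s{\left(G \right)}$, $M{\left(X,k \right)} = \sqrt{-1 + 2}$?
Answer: $363$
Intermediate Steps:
$M{\left(X,k \right)} = 1$ ($M{\left(X,k \right)} = \sqrt{1} = 1$)
$s{\left(A \right)} = -2 + A$ ($s{\left(A \right)} = A - 2 = -2 + A$)
$d{\left(G,p \right)} = -116 + G$ ($d{\left(G,p \right)} = -114 + \left(-2 + G\right) = -116 + G$)
$- d{\left(-247,M{\left(5 \left(3 + 4\right),7 \right)} \right)} = - (-116 - 247) = \left(-1\right) \left(-363\right) = 363$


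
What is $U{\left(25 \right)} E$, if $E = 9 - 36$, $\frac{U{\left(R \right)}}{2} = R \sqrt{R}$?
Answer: $-6750$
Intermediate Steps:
$U{\left(R \right)} = 2 R^{\frac{3}{2}}$ ($U{\left(R \right)} = 2 R \sqrt{R} = 2 R^{\frac{3}{2}}$)
$E = -27$
$U{\left(25 \right)} E = 2 \cdot 25^{\frac{3}{2}} \left(-27\right) = 2 \cdot 125 \left(-27\right) = 250 \left(-27\right) = -6750$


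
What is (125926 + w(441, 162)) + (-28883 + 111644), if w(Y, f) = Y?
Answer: 209128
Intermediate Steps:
(125926 + w(441, 162)) + (-28883 + 111644) = (125926 + 441) + (-28883 + 111644) = 126367 + 82761 = 209128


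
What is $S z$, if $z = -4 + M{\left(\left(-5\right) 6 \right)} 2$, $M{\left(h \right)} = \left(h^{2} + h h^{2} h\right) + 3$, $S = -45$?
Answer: $-72981090$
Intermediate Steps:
$M{\left(h \right)} = 3 + h^{2} + h^{4}$ ($M{\left(h \right)} = \left(h^{2} + h^{3} h\right) + 3 = \left(h^{2} + h^{4}\right) + 3 = 3 + h^{2} + h^{4}$)
$z = 1621802$ ($z = -4 + \left(3 + \left(\left(-5\right) 6\right)^{2} + \left(\left(-5\right) 6\right)^{4}\right) 2 = -4 + \left(3 + \left(-30\right)^{2} + \left(-30\right)^{4}\right) 2 = -4 + \left(3 + 900 + 810000\right) 2 = -4 + 810903 \cdot 2 = -4 + 1621806 = 1621802$)
$S z = \left(-45\right) 1621802 = -72981090$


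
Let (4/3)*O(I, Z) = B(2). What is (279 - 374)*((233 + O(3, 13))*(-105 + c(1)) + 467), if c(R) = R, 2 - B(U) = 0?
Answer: 2272495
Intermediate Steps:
B(U) = 2 (B(U) = 2 - 1*0 = 2 + 0 = 2)
O(I, Z) = 3/2 (O(I, Z) = (3/4)*2 = 3/2)
(279 - 374)*((233 + O(3, 13))*(-105 + c(1)) + 467) = (279 - 374)*((233 + 3/2)*(-105 + 1) + 467) = -95*((469/2)*(-104) + 467) = -95*(-24388 + 467) = -95*(-23921) = 2272495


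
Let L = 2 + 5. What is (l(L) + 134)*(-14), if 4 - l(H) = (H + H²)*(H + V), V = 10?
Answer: 11396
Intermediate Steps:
L = 7
l(H) = 4 - (10 + H)*(H + H²) (l(H) = 4 - (H + H²)*(H + 10) = 4 - (H + H²)*(10 + H) = 4 - (10 + H)*(H + H²))
(l(L) + 134)*(-14) = ((4 - 1*7³ - 11*7² - 10*7) + 134)*(-14) = ((4 - 1*343 - 11*49 - 70) + 134)*(-14) = ((4 - 343 - 539 - 70) + 134)*(-14) = (-948 + 134)*(-14) = -814*(-14) = 11396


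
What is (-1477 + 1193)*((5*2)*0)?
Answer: 0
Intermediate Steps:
(-1477 + 1193)*((5*2)*0) = -2840*0 = -284*0 = 0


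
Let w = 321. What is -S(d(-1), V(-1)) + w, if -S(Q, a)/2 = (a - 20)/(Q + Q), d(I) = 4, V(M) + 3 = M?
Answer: 315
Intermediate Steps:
V(M) = -3 + M
S(Q, a) = -(-20 + a)/Q (S(Q, a) = -2*(a - 20)/(Q + Q) = -2*(-20 + a)/(2*Q) = -2*(-20 + a)*1/(2*Q) = -(-20 + a)/Q)
-S(d(-1), V(-1)) + w = -(20 - (-3 - 1))/4 + 321 = -(20 - 1*(-4))/4 + 321 = -(20 + 4)/4 + 321 = -24/4 + 321 = -1*6 + 321 = -6 + 321 = 315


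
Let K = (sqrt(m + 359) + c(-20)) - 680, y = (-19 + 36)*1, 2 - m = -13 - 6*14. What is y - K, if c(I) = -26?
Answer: 723 - sqrt(458) ≈ 701.60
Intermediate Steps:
m = 99 (m = 2 - (-13 - 6*14) = 2 - (-13 - 84) = 2 - 1*(-97) = 2 + 97 = 99)
y = 17 (y = 17*1 = 17)
K = -706 + sqrt(458) (K = (sqrt(99 + 359) - 26) - 680 = (sqrt(458) - 26) - 680 = (-26 + sqrt(458)) - 680 = -706 + sqrt(458) ≈ -684.60)
y - K = 17 - (-706 + sqrt(458)) = 17 + (706 - sqrt(458)) = 723 - sqrt(458)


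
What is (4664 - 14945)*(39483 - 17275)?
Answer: -228320448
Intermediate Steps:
(4664 - 14945)*(39483 - 17275) = -10281*22208 = -228320448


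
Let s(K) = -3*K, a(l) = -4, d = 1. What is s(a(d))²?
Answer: 144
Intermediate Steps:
s(a(d))² = (-3*(-4))² = 12² = 144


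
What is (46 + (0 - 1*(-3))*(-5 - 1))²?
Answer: 784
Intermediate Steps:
(46 + (0 - 1*(-3))*(-5 - 1))² = (46 + (0 + 3)*(-6))² = (46 + 3*(-6))² = (46 - 18)² = 28² = 784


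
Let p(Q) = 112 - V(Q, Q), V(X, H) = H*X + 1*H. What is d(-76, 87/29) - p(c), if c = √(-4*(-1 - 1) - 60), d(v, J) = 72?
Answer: -92 + 2*I*√13 ≈ -92.0 + 7.2111*I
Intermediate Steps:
V(X, H) = H + H*X (V(X, H) = H*X + H = H + H*X)
c = 2*I*√13 (c = √(-4*(-2) - 60) = √(8 - 60) = √(-52) = 2*I*√13 ≈ 7.2111*I)
p(Q) = 112 - Q*(1 + Q)
d(-76, 87/29) - p(c) = 72 - (112 - 2*I*√13*(1 + 2*I*√13)) = 72 + (-112 + 2*I*√13*(1 + 2*I*√13)) = -40 + 2*I*√13*(1 + 2*I*√13)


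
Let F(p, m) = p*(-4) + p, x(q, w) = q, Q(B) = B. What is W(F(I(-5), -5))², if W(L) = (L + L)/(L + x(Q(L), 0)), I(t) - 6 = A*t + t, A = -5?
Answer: 1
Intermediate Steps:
I(t) = 6 - 4*t (I(t) = 6 + (-5*t + t) = 6 - 4*t)
F(p, m) = -3*p (F(p, m) = -4*p + p = -3*p)
W(L) = 1 (W(L) = (L + L)/(L + L) = (2*L)/((2*L)) = (2*L)*(1/(2*L)) = 1)
W(F(I(-5), -5))² = 1² = 1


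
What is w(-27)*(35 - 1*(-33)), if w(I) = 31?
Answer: 2108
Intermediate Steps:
w(-27)*(35 - 1*(-33)) = 31*(35 - 1*(-33)) = 31*(35 + 33) = 31*68 = 2108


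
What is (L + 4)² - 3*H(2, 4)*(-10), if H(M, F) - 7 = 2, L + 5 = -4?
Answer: 295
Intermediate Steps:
L = -9 (L = -5 - 4 = -9)
H(M, F) = 9 (H(M, F) = 7 + 2 = 9)
(L + 4)² - 3*H(2, 4)*(-10) = (-9 + 4)² - 3*9*(-10) = (-5)² - 27*(-10) = 25 + 270 = 295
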